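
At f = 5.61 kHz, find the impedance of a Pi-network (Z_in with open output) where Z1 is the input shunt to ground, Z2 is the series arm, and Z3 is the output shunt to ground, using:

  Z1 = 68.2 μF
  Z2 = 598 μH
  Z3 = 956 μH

Step 1 — Angular frequency: ω = 2π·f = 2π·5610 = 3.525e+04 rad/s.
Step 2 — Component impedances:
  Z1: Z = 1/(jωC) = -j/(ω·C) = 0 - j0.416 Ω
  Z2: Z = jωL = j·3.525e+04·0.000598 = 0 + j21.08 Ω
  Z3: Z = jωL = j·3.525e+04·0.000956 = 0 + j33.7 Ω
Step 3 — With open output, the series arm Z2 and the output shunt Z3 appear in series to ground: Z2 + Z3 = 0 + j54.78 Ω.
Step 4 — Parallel with input shunt Z1: Z_in = Z1 || (Z2 + Z3) = 0 - j0.4192 Ω = 0.4192∠-90.0° Ω.

Z = 0 - j0.4192 Ω = 0.4192∠-90.0° Ω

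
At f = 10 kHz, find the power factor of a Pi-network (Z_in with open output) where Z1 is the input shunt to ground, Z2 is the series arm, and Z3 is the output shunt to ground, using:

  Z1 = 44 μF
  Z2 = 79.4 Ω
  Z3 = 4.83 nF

Step 1 — Angular frequency: ω = 2π·f = 2π·1e+04 = 6.283e+04 rad/s.
Step 2 — Component impedances:
  Z1: Z = 1/(jωC) = -j/(ω·C) = 0 - j0.3617 Ω
  Z2: Z = R = 79.4 Ω
  Z3: Z = 1/(jωC) = -j/(ω·C) = 0 - j3295 Ω
Step 3 — With open output, the series arm Z2 and the output shunt Z3 appear in series to ground: Z2 + Z3 = 79.4 - j3295 Ω.
Step 4 — Parallel with input shunt Z1: Z_in = Z1 || (Z2 + Z3) = 9.56e-07 - j0.3617 Ω = 0.3617∠-90.0° Ω.
Step 5 — Power factor: PF = cos(φ) = Re(Z)/|Z| = 9.56e-07/0.3617 = 2.643e-06.
Step 6 — Type: Im(Z) = -0.3617 ⇒ leading (phase φ = -90.0°).

PF = 2.643e-06 (leading, φ = -90.0°)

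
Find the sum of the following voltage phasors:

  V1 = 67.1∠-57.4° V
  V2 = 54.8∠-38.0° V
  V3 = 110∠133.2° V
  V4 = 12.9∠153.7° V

Step 1 — Convert each phasor to rectangular form:
  V1 = 67.1·(cos(-57.4°) + j·sin(-57.4°)) = 36.15 - j56.53 V
  V2 = 54.8·(cos(-38.0°) + j·sin(-38.0°)) = 43.18 - j33.74 V
  V3 = 110·(cos(133.2°) + j·sin(133.2°)) = -75.3 + j80.19 V
  V4 = 12.9·(cos(153.7°) + j·sin(153.7°)) = -11.56 + j5.716 V
Step 2 — Sum components: V_total = -7.53 - j4.365 V.
Step 3 — Convert to polar: |V_total| = 8.704 V, ∠V_total = -149.9°.

V_total = 8.704∠-149.9° V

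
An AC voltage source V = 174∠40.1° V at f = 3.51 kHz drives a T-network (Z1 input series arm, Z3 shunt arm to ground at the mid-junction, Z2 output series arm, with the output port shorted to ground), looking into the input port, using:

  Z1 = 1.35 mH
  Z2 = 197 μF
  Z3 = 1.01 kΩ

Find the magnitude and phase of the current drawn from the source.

Step 1 — Angular frequency: ω = 2π·f = 2π·3510 = 2.205e+04 rad/s.
Step 2 — Component impedances:
  Z1: Z = jωL = j·2.205e+04·0.00135 = 0 + j29.77 Ω
  Z2: Z = 1/(jωC) = -j/(ω·C) = 0 - j0.2302 Ω
  Z3: Z = R = 1010 Ω
Step 3 — With the output port shorted to ground, the output series arm Z2 runs from the junction to ground; the shunt arm Z3 also runs from the junction to ground. They appear in parallel: Z3 || Z2 = 5.245e-05 - j0.2302 Ω.
Step 4 — Series with input arm Z1: Z_in = Z1 + (Z3 || Z2) = 5.245e-05 + j29.54 Ω = 29.54∠90.0° Ω.
Step 5 — Source phasor: V = 174∠40.1° V = 133.1 + j112.1 V.
Step 6 — Ohm's law: I = V / Z_total = (133.1 + j112.1) / (5.245e-05 + j29.54) = 3.794 - j4.505 A.
Step 7 — Convert to polar: |I| = 5.89 A, ∠I = -49.9°.

I = 5.89∠-49.9° A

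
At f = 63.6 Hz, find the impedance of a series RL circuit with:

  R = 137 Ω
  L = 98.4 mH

Step 1 — Angular frequency: ω = 2π·f = 2π·63.6 = 399.6 rad/s.
Step 2 — Component impedances:
  R: Z = R = 137 Ω
  L: Z = jωL = j·399.6·0.0984 = 0 + j39.32 Ω
Step 3 — Series combination: Z_total = R + L = 137 + j39.32 Ω = 142.5∠16.0° Ω.

Z = 137 + j39.32 Ω = 142.5∠16.0° Ω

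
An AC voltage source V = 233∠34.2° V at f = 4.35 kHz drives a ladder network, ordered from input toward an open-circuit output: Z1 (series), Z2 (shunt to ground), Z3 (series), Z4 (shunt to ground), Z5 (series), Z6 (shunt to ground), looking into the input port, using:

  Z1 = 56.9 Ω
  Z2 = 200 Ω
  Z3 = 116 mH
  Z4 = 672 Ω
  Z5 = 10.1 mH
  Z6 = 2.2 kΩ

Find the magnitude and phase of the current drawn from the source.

Step 1 — Angular frequency: ω = 2π·f = 2π·4350 = 2.733e+04 rad/s.
Step 2 — Component impedances:
  Z1: Z = R = 56.9 Ω
  Z2: Z = R = 200 Ω
  Z3: Z = jωL = j·2.733e+04·0.116 = 0 + j3170 Ω
  Z4: Z = R = 672 Ω
  Z5: Z = jωL = j·2.733e+04·0.0101 = 0 + j276.1 Ω
  Z6: Z = R = 2200 Ω
Step 3 — Ladder network (open output): work backward from the far end, alternating series and parallel combinations. Z_in = 254.2 + j11.95 Ω = 254.5∠2.7° Ω.
Step 4 — Source phasor: V = 233∠34.2° V = 192.7 + j131 V.
Step 5 — Ohm's law: I = V / Z_total = (192.7 + j131) / (254.2 + j11.95) = 0.7806 + j0.4785 A.
Step 6 — Convert to polar: |I| = 0.9155 A, ∠I = 31.5°.

I = 0.9155∠31.5° A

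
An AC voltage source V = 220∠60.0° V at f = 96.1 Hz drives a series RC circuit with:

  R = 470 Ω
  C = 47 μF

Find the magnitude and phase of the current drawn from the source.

Step 1 — Angular frequency: ω = 2π·f = 2π·96.1 = 603.8 rad/s.
Step 2 — Component impedances:
  R: Z = R = 470 Ω
  C: Z = 1/(jωC) = -j/(ω·C) = 0 - j35.24 Ω
Step 3 — Series combination: Z_total = R + C = 470 - j35.24 Ω = 471.3∠-4.3° Ω.
Step 4 — Source phasor: V = 220∠60.0° V = 110 + j190.5 V.
Step 5 — Ohm's law: I = V / Z_total = (110 + j190.5) / (470 - j35.24) = 0.2025 + j0.4206 A.
Step 6 — Convert to polar: |I| = 0.4668 A, ∠I = 64.3°.

I = 0.4668∠64.3° A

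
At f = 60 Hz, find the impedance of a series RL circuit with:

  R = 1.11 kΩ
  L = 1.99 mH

Step 1 — Angular frequency: ω = 2π·f = 2π·60 = 377 rad/s.
Step 2 — Component impedances:
  R: Z = R = 1110 Ω
  L: Z = jωL = j·377·0.00199 = 0 + j0.7502 Ω
Step 3 — Series combination: Z_total = R + L = 1110 + j0.7502 Ω = 1110∠0.0° Ω.

Z = 1110 + j0.7502 Ω = 1110∠0.0° Ω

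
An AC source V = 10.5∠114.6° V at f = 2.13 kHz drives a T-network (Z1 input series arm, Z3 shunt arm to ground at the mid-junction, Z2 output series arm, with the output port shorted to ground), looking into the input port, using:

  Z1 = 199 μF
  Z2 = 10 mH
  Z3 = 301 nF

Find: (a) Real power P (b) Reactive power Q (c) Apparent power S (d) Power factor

Step 1 — Angular frequency: ω = 2π·f = 2π·2130 = 1.338e+04 rad/s.
Step 2 — Component impedances:
  Z1: Z = 1/(jωC) = -j/(ω·C) = 0 - j0.3755 Ω
  Z2: Z = jωL = j·1.338e+04·0.01 = 0 + j133.8 Ω
  Z3: Z = 1/(jωC) = -j/(ω·C) = 0 - j248.2 Ω
Step 3 — With the output port shorted to ground, the output series arm Z2 runs from the junction to ground; the shunt arm Z3 also runs from the junction to ground. They appear in parallel: Z3 || Z2 = 0 + j290.4 Ω.
Step 4 — Series with input arm Z1: Z_in = Z1 + (Z3 || Z2) = 0 + j290 Ω = 290∠90.0° Ω.
Step 5 — Source phasor: V = 10.5∠114.6° V = -4.371 + j9.547 V.
Step 6 — Current: I = V / Z = 0.03292 + j0.01507 A = 0.03621∠24.6° A.
Step 7 — Complex power: S = V·I* = 0 + j0.3802 VA.
Step 8 — Real power: P = Re(S) = 0 W.
Step 9 — Reactive power: Q = Im(S) = 0.3802 VAR.
Step 10 — Apparent power: |S| = 0.3802 VA.
Step 11 — Power factor: PF = P/|S| = 0 (lagging).

(a) P = 0 W  (b) Q = 0.3802 VAR  (c) S = 0.3802 VA  (d) PF = 0 (lagging)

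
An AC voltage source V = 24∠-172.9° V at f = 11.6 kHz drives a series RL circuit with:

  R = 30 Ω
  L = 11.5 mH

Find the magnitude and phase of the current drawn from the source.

Step 1 — Angular frequency: ω = 2π·f = 2π·1.16e+04 = 7.288e+04 rad/s.
Step 2 — Component impedances:
  R: Z = R = 30 Ω
  L: Z = jωL = j·7.288e+04·0.0115 = 0 + j838.2 Ω
Step 3 — Series combination: Z_total = R + L = 30 + j838.2 Ω = 838.7∠88.0° Ω.
Step 4 — Source phasor: V = 24∠-172.9° V = -23.82 - j2.966 V.
Step 5 — Ohm's law: I = V / Z_total = (-23.82 - j2.966) / (30 + j838.2) = -0.00455 + j0.02825 A.
Step 6 — Convert to polar: |I| = 0.02862 A, ∠I = 99.1°.

I = 0.02862∠99.1° A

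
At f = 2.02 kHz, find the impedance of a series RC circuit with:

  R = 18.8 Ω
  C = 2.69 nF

Step 1 — Angular frequency: ω = 2π·f = 2π·2020 = 1.269e+04 rad/s.
Step 2 — Component impedances:
  R: Z = R = 18.8 Ω
  C: Z = 1/(jωC) = -j/(ω·C) = 0 - j2.929e+04 Ω
Step 3 — Series combination: Z_total = R + C = 18.8 - j2.929e+04 Ω = 2.929e+04∠-90.0° Ω.

Z = 18.8 - j2.929e+04 Ω = 2.929e+04∠-90.0° Ω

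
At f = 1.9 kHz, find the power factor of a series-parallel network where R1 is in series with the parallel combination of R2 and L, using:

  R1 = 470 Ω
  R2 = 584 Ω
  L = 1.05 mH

Step 1 — Angular frequency: ω = 2π·f = 2π·1900 = 1.194e+04 rad/s.
Step 2 — Component impedances:
  R1: Z = R = 470 Ω
  R2: Z = R = 584 Ω
  L: Z = jωL = j·1.194e+04·0.00105 = 0 + j12.53 Ω
Step 3 — Parallel branch: R2 || L = 1/(1/R2 + 1/L) = 0.2689 + j12.53 Ω.
Step 4 — Series with R1: Z_total = R1 + (R2 || L) = 470.3 + j12.53 Ω = 470.4∠1.5° Ω.
Step 5 — Power factor: PF = cos(φ) = Re(Z)/|Z| = 470.27/470.44 = 0.9996.
Step 6 — Type: Im(Z) = 12.53 ⇒ lagging (phase φ = 1.5°).

PF = 0.9996 (lagging, φ = 1.5°)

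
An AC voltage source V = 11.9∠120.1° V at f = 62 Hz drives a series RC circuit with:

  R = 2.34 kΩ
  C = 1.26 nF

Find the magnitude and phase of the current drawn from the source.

Step 1 — Angular frequency: ω = 2π·f = 2π·62 = 389.6 rad/s.
Step 2 — Component impedances:
  R: Z = R = 2340 Ω
  C: Z = 1/(jωC) = -j/(ω·C) = 0 - j2.037e+06 Ω
Step 3 — Series combination: Z_total = R + C = 2340 - j2.037e+06 Ω = 2.037e+06∠-89.9° Ω.
Step 4 — Source phasor: V = 11.9∠120.1° V = -5.968 + j10.3 V.
Step 5 — Ohm's law: I = V / Z_total = (-5.968 + j10.3) / (2340 - j2.037e+06) = -5.057e-06 - j2.924e-06 A.
Step 6 — Convert to polar: |I| = 5.841e-06 A, ∠I = -150.0°.

I = 5.841e-06∠-150.0° A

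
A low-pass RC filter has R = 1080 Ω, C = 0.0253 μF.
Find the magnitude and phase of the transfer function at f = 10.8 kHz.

Step 1 — Angular frequency: ω = 2π·1.08e+04 = 6.786e+04 rad/s.
Step 2 — Transfer function: H(jω) = 1/(1 + jωRC).
Step 3 — Denominator: 1 + jωRC = 1 + j·6.786e+04·1080·2.53e-08 = 1 + j1.854.
Step 4 — H = 0.2253 - j0.4178.
Step 5 — Magnitude: |H| = 0.4747 (-6.5 dB); phase: φ = -61.7°.

|H| = 0.4747 (-6.5 dB), φ = -61.7°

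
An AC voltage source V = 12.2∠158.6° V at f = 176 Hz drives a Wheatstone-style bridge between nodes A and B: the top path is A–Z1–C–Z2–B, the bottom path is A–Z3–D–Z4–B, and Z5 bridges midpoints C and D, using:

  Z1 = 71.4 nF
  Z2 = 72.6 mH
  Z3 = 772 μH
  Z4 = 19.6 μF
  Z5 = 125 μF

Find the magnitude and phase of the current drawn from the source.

Step 1 — Angular frequency: ω = 2π·f = 2π·176 = 1106 rad/s.
Step 2 — Component impedances:
  Z1: Z = 1/(jωC) = -j/(ω·C) = 0 - j1.267e+04 Ω
  Z2: Z = jωL = j·1106·0.0726 = 0 + j80.28 Ω
  Z3: Z = jωL = j·1106·0.000772 = 0 + j0.8537 Ω
  Z4: Z = 1/(jωC) = -j/(ω·C) = 0 - j46.14 Ω
  Z5: Z = 1/(jωC) = -j/(ω·C) = 0 - j7.234 Ω
Step 3 — Bridge requires nodal analysis (the Z5 bridge couples midpoints C and D, so the two paths cannot be reduced to a simple series/parallel combination). Setting node B to ground and injecting 1 A at node A, the 3-node admittance system at A, C, D solves to V_A = Z_AB = 0 - j124.4 Ω = 124.4∠-90.0° Ω.
Step 4 — Source phasor: V = 12.2∠158.6° V = -11.36 + j4.451 V.
Step 5 — Ohm's law: I = V / Z_total = (-11.36 + j4.451) / (0 - j124.4) = -0.03579 - j0.09134 A.
Step 6 — Convert to polar: |I| = 0.0981 A, ∠I = -111.4°.

I = 0.0981∠-111.4° A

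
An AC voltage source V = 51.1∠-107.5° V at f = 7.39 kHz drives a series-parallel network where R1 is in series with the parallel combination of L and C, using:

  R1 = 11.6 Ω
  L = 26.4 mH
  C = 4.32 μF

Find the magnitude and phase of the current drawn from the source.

Step 1 — Angular frequency: ω = 2π·f = 2π·7390 = 4.643e+04 rad/s.
Step 2 — Component impedances:
  R1: Z = R = 11.6 Ω
  L: Z = jωL = j·4.643e+04·0.0264 = 0 + j1226 Ω
  C: Z = 1/(jωC) = -j/(ω·C) = 0 - j4.985 Ω
Step 3 — Parallel branch: L || C = 1/(1/L + 1/C) = 0 - j5.006 Ω.
Step 4 — Series with R1: Z_total = R1 + (L || C) = 11.6 - j5.006 Ω = 12.63∠-23.3° Ω.
Step 5 — Source phasor: V = 51.1∠-107.5° V = -15.37 - j48.73 V.
Step 6 — Ohm's law: I = V / Z_total = (-15.37 - j48.73) / (11.6 - j5.006) = 0.4116 - j4.024 A.
Step 7 — Convert to polar: |I| = 4.045 A, ∠I = -84.2°.

I = 4.045∠-84.2° A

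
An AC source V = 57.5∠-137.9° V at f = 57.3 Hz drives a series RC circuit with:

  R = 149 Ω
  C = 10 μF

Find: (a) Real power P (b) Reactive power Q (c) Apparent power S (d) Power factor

Step 1 — Angular frequency: ω = 2π·f = 2π·57.3 = 360 rad/s.
Step 2 — Component impedances:
  R: Z = R = 149 Ω
  C: Z = 1/(jωC) = -j/(ω·C) = 0 - j277.8 Ω
Step 3 — Series combination: Z_total = R + C = 149 - j277.8 Ω = 315.2∠-61.8° Ω.
Step 4 — Source phasor: V = 57.5∠-137.9° V = -42.66 - j38.55 V.
Step 5 — Current: I = V / Z = 0.04379 - j0.1771 A = 0.1824∠-76.1° A.
Step 6 — Complex power: S = V·I* = 4.959 - j9.243 VA.
Step 7 — Real power: P = Re(S) = 4.959 W.
Step 8 — Reactive power: Q = Im(S) = -9.243 VAR.
Step 9 — Apparent power: |S| = 10.49 VA.
Step 10 — Power factor: PF = P/|S| = 0.4727 (leading).

(a) P = 4.959 W  (b) Q = -9.243 VAR  (c) S = 10.49 VA  (d) PF = 0.4727 (leading)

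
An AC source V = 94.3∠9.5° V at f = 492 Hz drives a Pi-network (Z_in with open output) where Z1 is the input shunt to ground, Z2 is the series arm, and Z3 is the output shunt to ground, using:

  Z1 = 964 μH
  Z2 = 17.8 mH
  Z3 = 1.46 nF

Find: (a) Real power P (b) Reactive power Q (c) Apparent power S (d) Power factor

Step 1 — Angular frequency: ω = 2π·f = 2π·492 = 3091 rad/s.
Step 2 — Component impedances:
  Z1: Z = jωL = j·3091·0.000964 = 0 + j2.98 Ω
  Z2: Z = jωL = j·3091·0.0178 = 0 + j55.03 Ω
  Z3: Z = 1/(jωC) = -j/(ω·C) = 0 - j2.216e+05 Ω
Step 3 — With open output, the series arm Z2 and the output shunt Z3 appear in series to ground: Z2 + Z3 = 0 - j2.215e+05 Ω.
Step 4 — Parallel with input shunt Z1: Z_in = Z1 || (Z2 + Z3) = 0 + j2.98 Ω = 2.98∠90.0° Ω.
Step 5 — Source phasor: V = 94.3∠9.5° V = 93.01 + j15.56 V.
Step 6 — Current: I = V / Z = 5.223 - j31.21 A = 31.64∠-80.5° A.
Step 7 — Complex power: S = V·I* = 0 + j2984 VA.
Step 8 — Real power: P = Re(S) = 0 W.
Step 9 — Reactive power: Q = Im(S) = 2984 VAR.
Step 10 — Apparent power: |S| = 2984 VA.
Step 11 — Power factor: PF = P/|S| = 0 (lagging).

(a) P = 0 W  (b) Q = 2984 VAR  (c) S = 2984 VA  (d) PF = 0 (lagging)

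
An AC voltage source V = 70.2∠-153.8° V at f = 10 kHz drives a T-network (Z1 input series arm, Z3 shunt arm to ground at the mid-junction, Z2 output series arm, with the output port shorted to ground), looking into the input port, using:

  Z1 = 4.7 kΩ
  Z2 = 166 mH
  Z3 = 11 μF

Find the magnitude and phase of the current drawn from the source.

Step 1 — Angular frequency: ω = 2π·f = 2π·1e+04 = 6.283e+04 rad/s.
Step 2 — Component impedances:
  Z1: Z = R = 4700 Ω
  Z2: Z = jωL = j·6.283e+04·0.166 = 0 + j1.043e+04 Ω
  Z3: Z = 1/(jωC) = -j/(ω·C) = 0 - j1.447 Ω
Step 3 — With the output port shorted to ground, the output series arm Z2 runs from the junction to ground; the shunt arm Z3 also runs from the junction to ground. They appear in parallel: Z3 || Z2 = 0 - j1.447 Ω.
Step 4 — Series with input arm Z1: Z_in = Z1 + (Z3 || Z2) = 4700 - j1.447 Ω = 4700∠-0.0° Ω.
Step 5 — Source phasor: V = 70.2∠-153.8° V = -62.99 - j30.99 V.
Step 6 — Ohm's law: I = V / Z_total = (-62.99 - j30.99) / (4700 - j1.447) = -0.0134 - j0.006599 A.
Step 7 — Convert to polar: |I| = 0.01494 A, ∠I = -153.8°.

I = 0.01494∠-153.8° A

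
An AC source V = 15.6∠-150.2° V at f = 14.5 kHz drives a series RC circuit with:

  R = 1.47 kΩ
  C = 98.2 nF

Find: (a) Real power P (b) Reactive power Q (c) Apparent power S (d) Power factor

Step 1 — Angular frequency: ω = 2π·f = 2π·1.45e+04 = 9.111e+04 rad/s.
Step 2 — Component impedances:
  R: Z = R = 1470 Ω
  C: Z = 1/(jωC) = -j/(ω·C) = 0 - j111.8 Ω
Step 3 — Series combination: Z_total = R + C = 1470 - j111.8 Ω = 1474∠-4.3° Ω.
Step 4 — Source phasor: V = 15.6∠-150.2° V = -13.54 - j7.753 V.
Step 5 — Current: I = V / Z = -0.008757 - j0.00594 A = 0.01058∠-145.9° A.
Step 6 — Complex power: S = V·I* = 0.1646 - j0.01252 VA.
Step 7 — Real power: P = Re(S) = 0.1646 W.
Step 8 — Reactive power: Q = Im(S) = -0.01252 VAR.
Step 9 — Apparent power: |S| = 0.1651 VA.
Step 10 — Power factor: PF = P/|S| = 0.9971 (leading).

(a) P = 0.1646 W  (b) Q = -0.01252 VAR  (c) S = 0.1651 VA  (d) PF = 0.9971 (leading)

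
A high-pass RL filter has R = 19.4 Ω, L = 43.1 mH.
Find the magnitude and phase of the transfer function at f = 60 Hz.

Step 1 — Angular frequency: ω = 2π·60 = 377 rad/s.
Step 2 — Transfer function: H(jω) = jωL/(R + jωL).
Step 3 — Numerator jωL = j·16.25; denominator R + jωL = 19.4 + j16.25.
Step 4 — H = 0.4123 + j0.4922.
Step 5 — Magnitude: |H| = 0.6421 (-3.8 dB); phase: φ = 50.1°.

|H| = 0.6421 (-3.8 dB), φ = 50.1°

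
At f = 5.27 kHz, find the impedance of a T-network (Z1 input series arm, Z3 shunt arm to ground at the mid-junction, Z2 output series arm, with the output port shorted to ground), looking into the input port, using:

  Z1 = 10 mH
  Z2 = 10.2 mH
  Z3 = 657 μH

Step 1 — Angular frequency: ω = 2π·f = 2π·5270 = 3.311e+04 rad/s.
Step 2 — Component impedances:
  Z1: Z = jωL = j·3.311e+04·0.01 = 0 + j331.1 Ω
  Z2: Z = jωL = j·3.311e+04·0.0102 = 0 + j337.7 Ω
  Z3: Z = jωL = j·3.311e+04·0.000657 = 0 + j21.75 Ω
Step 3 — With the output port shorted to ground, the output series arm Z2 runs from the junction to ground; the shunt arm Z3 also runs from the junction to ground. They appear in parallel: Z3 || Z2 = 0 + j20.44 Ω.
Step 4 — Series with input arm Z1: Z_in = Z1 + (Z3 || Z2) = 0 + j351.6 Ω = 351.6∠90.0° Ω.

Z = 0 + j351.6 Ω = 351.6∠90.0° Ω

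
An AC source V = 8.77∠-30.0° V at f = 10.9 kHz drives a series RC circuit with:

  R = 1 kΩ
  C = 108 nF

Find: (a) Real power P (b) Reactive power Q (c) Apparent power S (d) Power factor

Step 1 — Angular frequency: ω = 2π·f = 2π·1.09e+04 = 6.849e+04 rad/s.
Step 2 — Component impedances:
  R: Z = R = 1000 Ω
  C: Z = 1/(jωC) = -j/(ω·C) = 0 - j135.2 Ω
Step 3 — Series combination: Z_total = R + C = 1000 - j135.2 Ω = 1009∠-7.7° Ω.
Step 4 — Source phasor: V = 8.77∠-30.0° V = 7.595 - j4.385 V.
Step 5 — Current: I = V / Z = 0.008041 - j0.003298 A = 0.008691∠-22.3° A.
Step 6 — Complex power: S = V·I* = 0.07553 - j0.01021 VA.
Step 7 — Real power: P = Re(S) = 0.07553 W.
Step 8 — Reactive power: Q = Im(S) = -0.01021 VAR.
Step 9 — Apparent power: |S| = 0.07622 VA.
Step 10 — Power factor: PF = P/|S| = 0.991 (leading).

(a) P = 0.07553 W  (b) Q = -0.01021 VAR  (c) S = 0.07622 VA  (d) PF = 0.991 (leading)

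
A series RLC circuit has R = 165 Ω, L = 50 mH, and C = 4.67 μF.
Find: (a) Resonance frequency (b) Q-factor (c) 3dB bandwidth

Step 1 — Resonance condition Im(Z)=0 gives ω₀ = 1/√(LC).
Step 2 — ω₀ = 1/√(0.05·4.67e-06) = 2069 rad/s.
Step 3 — f₀ = ω₀/(2π) = 329.4 Hz.
Step 4 — Series Q: Q = ω₀L/R = 2069·0.05/165 = 0.6271.
Step 5 — 3dB bandwidth: Δω = ω₀/Q = 3300 rad/s; BW = Δω/(2π) = 525.2 Hz.

(a) f₀ = 329.4 Hz  (b) Q = 0.6271  (c) BW = 525.2 Hz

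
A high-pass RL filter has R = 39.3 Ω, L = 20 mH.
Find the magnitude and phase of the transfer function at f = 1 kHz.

Step 1 — Angular frequency: ω = 2π·1000 = 6283 rad/s.
Step 2 — Transfer function: H(jω) = jωL/(R + jωL).
Step 3 — Numerator jωL = j·125.7; denominator R + jωL = 39.3 + j125.7.
Step 4 — H = 0.9109 + j0.2849.
Step 5 — Magnitude: |H| = 0.9544 (-0.4 dB); phase: φ = 17.4°.

|H| = 0.9544 (-0.4 dB), φ = 17.4°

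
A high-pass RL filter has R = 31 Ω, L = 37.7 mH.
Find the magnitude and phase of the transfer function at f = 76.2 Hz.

Step 1 — Angular frequency: ω = 2π·76.2 = 478.8 rad/s.
Step 2 — Transfer function: H(jω) = jωL/(R + jωL).
Step 3 — Numerator jωL = j·18.05; denominator R + jωL = 31 + j18.05.
Step 4 — H = 0.2532 + j0.4348.
Step 5 — Magnitude: |H| = 0.5032 (-6.0 dB); phase: φ = 59.8°.

|H| = 0.5032 (-6.0 dB), φ = 59.8°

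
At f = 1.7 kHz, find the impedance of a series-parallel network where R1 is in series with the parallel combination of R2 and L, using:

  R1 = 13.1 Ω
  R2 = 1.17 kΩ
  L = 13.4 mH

Step 1 — Angular frequency: ω = 2π·f = 2π·1700 = 1.068e+04 rad/s.
Step 2 — Component impedances:
  R1: Z = R = 13.1 Ω
  R2: Z = R = 1170 Ω
  L: Z = jωL = j·1.068e+04·0.0134 = 0 + j143.1 Ω
Step 3 — Parallel branch: R2 || L = 1/(1/R2 + 1/L) = 17.25 + j141 Ω.
Step 4 — Series with R1: Z_total = R1 + (R2 || L) = 30.35 + j141 Ω = 144.2∠77.9° Ω.

Z = 30.35 + j141 Ω = 144.2∠77.9° Ω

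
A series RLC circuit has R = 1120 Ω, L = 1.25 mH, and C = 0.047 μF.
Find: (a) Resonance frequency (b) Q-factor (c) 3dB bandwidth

Step 1 — Resonance condition Im(Z)=0 gives ω₀ = 1/√(LC).
Step 2 — ω₀ = 1/√(0.00125·4.7e-08) = 1.305e+05 rad/s.
Step 3 — f₀ = ω₀/(2π) = 2.076e+04 Hz.
Step 4 — Series Q: Q = ω₀L/R = 1.305e+05·0.00125/1120 = 0.1456.
Step 5 — 3dB bandwidth: Δω = ω₀/Q = 8.96e+05 rad/s; BW = Δω/(2π) = 1.426e+05 Hz.

(a) f₀ = 2.076e+04 Hz  (b) Q = 0.1456  (c) BW = 1.426e+05 Hz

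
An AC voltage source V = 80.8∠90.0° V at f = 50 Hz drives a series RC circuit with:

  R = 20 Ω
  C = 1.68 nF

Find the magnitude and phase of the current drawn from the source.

Step 1 — Angular frequency: ω = 2π·f = 2π·50 = 314.2 rad/s.
Step 2 — Component impedances:
  R: Z = R = 20 Ω
  C: Z = 1/(jωC) = -j/(ω·C) = 0 - j1.895e+06 Ω
Step 3 — Series combination: Z_total = R + C = 20 - j1.895e+06 Ω = 1.895e+06∠-90.0° Ω.
Step 4 — Source phasor: V = 80.8∠90.0° V = 0 + j80.8 V.
Step 5 — Ohm's law: I = V / Z_total = (0 + j80.8) / (20 - j1.895e+06) = -4.265e-05 + j4.502e-10 A.
Step 6 — Convert to polar: |I| = 4.265e-05 A, ∠I = 180.0°.

I = 4.265e-05∠180.0° A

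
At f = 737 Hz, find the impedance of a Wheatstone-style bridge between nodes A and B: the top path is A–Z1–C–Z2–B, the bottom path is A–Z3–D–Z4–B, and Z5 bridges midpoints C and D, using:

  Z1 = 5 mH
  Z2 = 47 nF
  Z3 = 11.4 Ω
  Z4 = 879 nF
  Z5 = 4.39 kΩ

Step 1 — Angular frequency: ω = 2π·f = 2π·737 = 4631 rad/s.
Step 2 — Component impedances:
  Z1: Z = jωL = j·4631·0.005 = 0 + j23.15 Ω
  Z2: Z = 1/(jωC) = -j/(ω·C) = 0 - j4595 Ω
  Z3: Z = R = 11.4 Ω
  Z4: Z = 1/(jωC) = -j/(ω·C) = 0 - j245.7 Ω
  Z5: Z = R = 4390 Ω
Step 3 — Bridge requires nodal analysis (the Z5 bridge couples midpoints C and D, so the two paths cannot be reduced to a simple series/parallel combination). Setting node B to ground and injecting 1 A at node A, the 3-node admittance system at A, C, D solves to V_A = Z_AB = 10.24 - j233.2 Ω = 233.4∠-87.5° Ω.

Z = 10.24 - j233.2 Ω = 233.4∠-87.5° Ω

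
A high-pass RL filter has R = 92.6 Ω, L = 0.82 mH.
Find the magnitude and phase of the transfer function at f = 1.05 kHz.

Step 1 — Angular frequency: ω = 2π·1050 = 6597 rad/s.
Step 2 — Transfer function: H(jω) = jωL/(R + jωL).
Step 3 — Numerator jωL = j·5.41; denominator R + jωL = 92.6 + j5.41.
Step 4 — H = 0.003401 + j0.05822.
Step 5 — Magnitude: |H| = 0.05832 (-24.7 dB); phase: φ = 86.7°.

|H| = 0.05832 (-24.7 dB), φ = 86.7°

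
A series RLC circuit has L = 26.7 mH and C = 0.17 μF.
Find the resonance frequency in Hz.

Step 1 — Resonance condition Im(Z)=0 gives ω₀ = 1/√(LC).
Step 2 — ω₀ = 1/√(0.0267·1.7e-07) = 1.484e+04 rad/s.
Step 3 — f₀ = ω₀/(2π) = 2362 Hz.

f₀ = 2362 Hz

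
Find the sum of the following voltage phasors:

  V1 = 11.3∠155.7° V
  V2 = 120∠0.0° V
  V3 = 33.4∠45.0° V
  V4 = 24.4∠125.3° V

Step 1 — Convert each phasor to rectangular form:
  V1 = 11.3·(cos(155.7°) + j·sin(155.7°)) = -10.3 + j4.65 V
  V2 = 120·(cos(0.0°) + j·sin(0.0°)) = 120 V
  V3 = 33.4·(cos(45.0°) + j·sin(45.0°)) = 23.62 + j23.62 V
  V4 = 24.4·(cos(125.3°) + j·sin(125.3°)) = -14.1 + j19.91 V
Step 2 — Sum components: V_total = 119.2 + j48.18 V.
Step 3 — Convert to polar: |V_total| = 128.6 V, ∠V_total = 22.0°.

V_total = 128.6∠22.0° V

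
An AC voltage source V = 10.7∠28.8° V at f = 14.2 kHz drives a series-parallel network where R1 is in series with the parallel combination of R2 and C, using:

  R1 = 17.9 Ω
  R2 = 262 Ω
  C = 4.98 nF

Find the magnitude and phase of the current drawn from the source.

Step 1 — Angular frequency: ω = 2π·f = 2π·1.42e+04 = 8.922e+04 rad/s.
Step 2 — Component impedances:
  R1: Z = R = 17.9 Ω
  R2: Z = R = 262 Ω
  C: Z = 1/(jωC) = -j/(ω·C) = 0 - j2251 Ω
Step 3 — Parallel branch: R2 || C = 1/(1/R2 + 1/C) = 258.5 - j30.09 Ω.
Step 4 — Series with R1: Z_total = R1 + (R2 || C) = 276.4 - j30.09 Ω = 278∠-6.2° Ω.
Step 5 — Source phasor: V = 10.7∠28.8° V = 9.376 + j5.155 V.
Step 6 — Ohm's law: I = V / Z_total = (9.376 + j5.155) / (276.4 - j30.09) = 0.03152 + j0.02208 A.
Step 7 — Convert to polar: |I| = 0.03849 A, ∠I = 35.0°.

I = 0.03849∠35.0° A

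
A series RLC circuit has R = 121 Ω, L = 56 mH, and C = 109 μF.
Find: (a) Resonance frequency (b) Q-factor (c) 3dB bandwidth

Step 1 — Resonance condition Im(Z)=0 gives ω₀ = 1/√(LC).
Step 2 — ω₀ = 1/√(0.056·0.000109) = 404.8 rad/s.
Step 3 — f₀ = ω₀/(2π) = 64.42 Hz.
Step 4 — Series Q: Q = ω₀L/R = 404.8·0.056/121 = 0.1873.
Step 5 — 3dB bandwidth: Δω = ω₀/Q = 2161 rad/s; BW = Δω/(2π) = 343.9 Hz.

(a) f₀ = 64.42 Hz  (b) Q = 0.1873  (c) BW = 343.9 Hz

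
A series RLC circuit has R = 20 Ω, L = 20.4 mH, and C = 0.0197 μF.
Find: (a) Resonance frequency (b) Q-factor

Step 1 — Resonance condition Im(Z)=0 gives ω₀ = 1/√(LC).
Step 2 — ω₀ = 1/√(0.0204·1.97e-08) = 4.988e+04 rad/s.
Step 3 — f₀ = ω₀/(2π) = 7939 Hz.
Step 4 — Series Q: Q = ω₀L/R = 4.988e+04·0.0204/20 = 50.88.

(a) f₀ = 7939 Hz  (b) Q = 50.88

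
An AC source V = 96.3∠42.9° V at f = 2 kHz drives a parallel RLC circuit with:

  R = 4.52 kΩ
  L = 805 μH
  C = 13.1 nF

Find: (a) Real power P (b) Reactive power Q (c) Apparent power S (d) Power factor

Step 1 — Angular frequency: ω = 2π·f = 2π·2000 = 1.257e+04 rad/s.
Step 2 — Component impedances:
  R: Z = R = 4520 Ω
  L: Z = jωL = j·1.257e+04·0.000805 = 0 + j10.12 Ω
  C: Z = 1/(jωC) = -j/(ω·C) = 0 - j6075 Ω
Step 3 — Parallel combination: 1/Z_total = 1/R + 1/L + 1/C; Z_total = 0.02272 + j10.13 Ω = 10.13∠89.9° Ω.
Step 4 — Source phasor: V = 96.3∠42.9° V = 70.54 + j65.55 V.
Step 5 — Current: I = V / Z = 6.485 - j6.947 A = 9.504∠-47.0° A.
Step 6 — Complex power: S = V·I* = 2.052 + j915.2 VA.
Step 7 — Real power: P = Re(S) = 2.052 W.
Step 8 — Reactive power: Q = Im(S) = 915.2 VAR.
Step 9 — Apparent power: |S| = 915.2 VA.
Step 10 — Power factor: PF = P/|S| = 0.002242 (lagging).

(a) P = 2.052 W  (b) Q = 915.2 VAR  (c) S = 915.2 VA  (d) PF = 0.002242 (lagging)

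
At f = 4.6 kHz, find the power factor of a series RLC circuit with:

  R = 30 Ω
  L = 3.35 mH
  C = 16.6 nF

Step 1 — Angular frequency: ω = 2π·f = 2π·4600 = 2.89e+04 rad/s.
Step 2 — Component impedances:
  R: Z = R = 30 Ω
  L: Z = jωL = j·2.89e+04·0.00335 = 0 + j96.82 Ω
  C: Z = 1/(jωC) = -j/(ω·C) = 0 - j2084 Ω
Step 3 — Series combination: Z_total = R + L + C = 30 - j1987 Ω = 1988∠-89.1° Ω.
Step 4 — Power factor: PF = cos(φ) = Re(Z)/|Z| = 30/1988 = 0.01509.
Step 5 — Type: Im(Z) = -1987 ⇒ leading (phase φ = -89.1°).

PF = 0.01509 (leading, φ = -89.1°)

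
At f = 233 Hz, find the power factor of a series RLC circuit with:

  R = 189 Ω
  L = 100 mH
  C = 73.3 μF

Step 1 — Angular frequency: ω = 2π·f = 2π·233 = 1464 rad/s.
Step 2 — Component impedances:
  R: Z = R = 189 Ω
  L: Z = jωL = j·1464·0.1 = 0 + j146.4 Ω
  C: Z = 1/(jωC) = -j/(ω·C) = 0 - j9.319 Ω
Step 3 — Series combination: Z_total = R + L + C = 189 + j137.1 Ω = 233.5∠36.0° Ω.
Step 4 — Power factor: PF = cos(φ) = Re(Z)/|Z| = 189/233.48 = 0.8095.
Step 5 — Type: Im(Z) = 137.1 ⇒ lagging (phase φ = 36.0°).

PF = 0.8095 (lagging, φ = 36.0°)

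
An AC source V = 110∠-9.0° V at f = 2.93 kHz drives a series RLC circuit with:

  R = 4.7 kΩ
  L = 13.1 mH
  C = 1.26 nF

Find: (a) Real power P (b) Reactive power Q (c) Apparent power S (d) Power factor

Step 1 — Angular frequency: ω = 2π·f = 2π·2930 = 1.841e+04 rad/s.
Step 2 — Component impedances:
  R: Z = R = 4700 Ω
  L: Z = jωL = j·1.841e+04·0.0131 = 0 + j241.2 Ω
  C: Z = 1/(jωC) = -j/(ω·C) = 0 - j4.311e+04 Ω
Step 3 — Series combination: Z_total = R + L + C = 4700 - j4.287e+04 Ω = 4.313e+04∠-83.7° Ω.
Step 4 — Source phasor: V = 110∠-9.0° V = 108.6 - j17.21 V.
Step 5 — Current: I = V / Z = 0.0006712 + j0.002461 A = 0.002551∠74.7° A.
Step 6 — Complex power: S = V·I* = 0.03058 - j0.2789 VA.
Step 7 — Real power: P = Re(S) = 0.03058 W.
Step 8 — Reactive power: Q = Im(S) = -0.2789 VAR.
Step 9 — Apparent power: |S| = 0.2806 VA.
Step 10 — Power factor: PF = P/|S| = 0.109 (leading).

(a) P = 0.03058 W  (b) Q = -0.2789 VAR  (c) S = 0.2806 VA  (d) PF = 0.109 (leading)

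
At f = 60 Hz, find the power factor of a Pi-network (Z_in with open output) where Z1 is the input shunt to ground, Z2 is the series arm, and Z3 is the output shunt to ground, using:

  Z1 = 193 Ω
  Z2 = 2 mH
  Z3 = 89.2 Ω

Step 1 — Angular frequency: ω = 2π·f = 2π·60 = 377 rad/s.
Step 2 — Component impedances:
  Z1: Z = R = 193 Ω
  Z2: Z = jωL = j·377·0.002 = 0 + j0.754 Ω
  Z3: Z = R = 89.2 Ω
Step 3 — With open output, the series arm Z2 and the output shunt Z3 appear in series to ground: Z2 + Z3 = 89.2 + j0.754 Ω.
Step 4 — Parallel with input shunt Z1: Z_in = Z1 || (Z2 + Z3) = 61.01 + j0.3527 Ω = 61.01∠0.3° Ω.
Step 5 — Power factor: PF = cos(φ) = Re(Z)/|Z| = 61.01/61.01 = 1.
Step 6 — Type: Im(Z) = 0.3527 ⇒ lagging (phase φ = 0.3°).

PF = 1 (lagging, φ = 0.3°)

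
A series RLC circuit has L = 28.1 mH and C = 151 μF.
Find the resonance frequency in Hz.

Step 1 — Resonance condition Im(Z)=0 gives ω₀ = 1/√(LC).
Step 2 — ω₀ = 1/√(0.0281·0.000151) = 485.5 rad/s.
Step 3 — f₀ = ω₀/(2π) = 77.26 Hz.

f₀ = 77.26 Hz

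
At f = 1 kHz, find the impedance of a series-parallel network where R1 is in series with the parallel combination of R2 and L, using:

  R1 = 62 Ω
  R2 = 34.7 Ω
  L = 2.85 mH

Step 1 — Angular frequency: ω = 2π·f = 2π·1000 = 6283 rad/s.
Step 2 — Component impedances:
  R1: Z = R = 62 Ω
  R2: Z = R = 34.7 Ω
  L: Z = jωL = j·6283·0.00285 = 0 + j17.91 Ω
Step 3 — Parallel branch: R2 || L = 1/(1/R2 + 1/L) = 7.298 + j14.14 Ω.
Step 4 — Series with R1: Z_total = R1 + (R2 || L) = 69.3 + j14.14 Ω = 70.73∠11.5° Ω.

Z = 69.3 + j14.14 Ω = 70.73∠11.5° Ω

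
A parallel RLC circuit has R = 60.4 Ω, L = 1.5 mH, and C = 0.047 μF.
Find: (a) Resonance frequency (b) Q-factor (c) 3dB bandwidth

Step 1 — Resonance: ω₀ = 1/√(LC) = 1/√(0.0015·4.7e-08) = 1.191e+05 rad/s.
Step 2 — f₀ = ω₀/(2π) = 1.896e+04 Hz.
Step 3 — Parallel Q: Q = R/(ω₀L) = 60.4/(1.191e+05·0.0015) = 0.3381.
Step 4 — Bandwidth: Δω = ω₀/Q = 3.523e+05 rad/s; BW = Δω/(2π) = 5.606e+04 Hz.

(a) f₀ = 1.896e+04 Hz  (b) Q = 0.3381  (c) BW = 5.606e+04 Hz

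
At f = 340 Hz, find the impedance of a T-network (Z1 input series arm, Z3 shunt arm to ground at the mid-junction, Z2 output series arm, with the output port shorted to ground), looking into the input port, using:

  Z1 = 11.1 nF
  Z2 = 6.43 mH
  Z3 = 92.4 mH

Step 1 — Angular frequency: ω = 2π·f = 2π·340 = 2136 rad/s.
Step 2 — Component impedances:
  Z1: Z = 1/(jωC) = -j/(ω·C) = 0 - j4.217e+04 Ω
  Z2: Z = jωL = j·2136·0.00643 = 0 + j13.74 Ω
  Z3: Z = jωL = j·2136·0.0924 = 0 + j197.4 Ω
Step 3 — With the output port shorted to ground, the output series arm Z2 runs from the junction to ground; the shunt arm Z3 also runs from the junction to ground. They appear in parallel: Z3 || Z2 = 0 + j12.84 Ω.
Step 4 — Series with input arm Z1: Z_in = Z1 + (Z3 || Z2) = 0 - j4.216e+04 Ω = 4.216e+04∠-90.0° Ω.

Z = 0 - j4.216e+04 Ω = 4.216e+04∠-90.0° Ω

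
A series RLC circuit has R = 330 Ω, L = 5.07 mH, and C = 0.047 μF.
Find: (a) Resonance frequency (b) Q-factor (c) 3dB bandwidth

Step 1 — Resonance condition Im(Z)=0 gives ω₀ = 1/√(LC).
Step 2 — ω₀ = 1/√(0.00507·4.7e-08) = 6.478e+04 rad/s.
Step 3 — f₀ = ω₀/(2π) = 1.031e+04 Hz.
Step 4 — Series Q: Q = ω₀L/R = 6.478e+04·0.00507/330 = 0.9953.
Step 5 — 3dB bandwidth: Δω = ω₀/Q = 6.509e+04 rad/s; BW = Δω/(2π) = 1.036e+04 Hz.

(a) f₀ = 1.031e+04 Hz  (b) Q = 0.9953  (c) BW = 1.036e+04 Hz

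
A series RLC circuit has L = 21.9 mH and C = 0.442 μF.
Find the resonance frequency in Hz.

Step 1 — Resonance condition Im(Z)=0 gives ω₀ = 1/√(LC).
Step 2 — ω₀ = 1/√(0.0219·4.42e-07) = 1.016e+04 rad/s.
Step 3 — f₀ = ω₀/(2π) = 1618 Hz.

f₀ = 1618 Hz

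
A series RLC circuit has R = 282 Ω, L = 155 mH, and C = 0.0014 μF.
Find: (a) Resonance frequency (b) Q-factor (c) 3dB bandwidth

Step 1 — Resonance: ω₀ = 1/√(LC) = 1/√(0.155·1.4e-09) = 6.788e+04 rad/s.
Step 2 — f₀ = ω₀/(2π) = 1.08e+04 Hz.
Step 3 — Series Q: Q = ω₀L/R = 6.788e+04·0.155/282 = 37.31.
Step 4 — Bandwidth: Δω = ω₀/Q = 1819 rad/s; BW = Δω/(2π) = 289.6 Hz.

(a) f₀ = 1.08e+04 Hz  (b) Q = 37.31  (c) BW = 289.6 Hz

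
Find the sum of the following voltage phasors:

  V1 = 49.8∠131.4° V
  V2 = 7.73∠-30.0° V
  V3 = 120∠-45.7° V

Step 1 — Convert each phasor to rectangular form:
  V1 = 49.8·(cos(131.4°) + j·sin(131.4°)) = -32.93 + j37.36 V
  V2 = 7.73·(cos(-30.0°) + j·sin(-30.0°)) = 6.694 - j3.865 V
  V3 = 120·(cos(-45.7°) + j·sin(-45.7°)) = 83.81 - j85.88 V
Step 2 — Sum components: V_total = 57.57 - j52.39 V.
Step 3 — Convert to polar: |V_total| = 77.84 V, ∠V_total = -42.3°.

V_total = 77.84∠-42.3° V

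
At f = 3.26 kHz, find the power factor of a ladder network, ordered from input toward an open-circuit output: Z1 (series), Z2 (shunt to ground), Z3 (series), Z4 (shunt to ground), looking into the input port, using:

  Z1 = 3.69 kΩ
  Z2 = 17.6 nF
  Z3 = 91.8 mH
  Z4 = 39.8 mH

Step 1 — Angular frequency: ω = 2π·f = 2π·3260 = 2.048e+04 rad/s.
Step 2 — Component impedances:
  Z1: Z = R = 3690 Ω
  Z2: Z = 1/(jωC) = -j/(ω·C) = 0 - j2774 Ω
  Z3: Z = jωL = j·2.048e+04·0.0918 = 0 + j1880 Ω
  Z4: Z = jωL = j·2.048e+04·0.0398 = 0 + j815.2 Ω
Step 3 — Ladder network (open output): work backward from the far end, alternating series and parallel combinations. Z_in = 3690 + j9.549e+04 Ω = 9.556e+04∠87.8° Ω.
Step 4 — Power factor: PF = cos(φ) = Re(Z)/|Z| = 3690/95558 = 0.03862.
Step 5 — Type: Im(Z) = 9.549e+04 ⇒ lagging (phase φ = 87.8°).

PF = 0.03862 (lagging, φ = 87.8°)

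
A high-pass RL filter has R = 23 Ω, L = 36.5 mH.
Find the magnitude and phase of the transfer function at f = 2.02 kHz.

Step 1 — Angular frequency: ω = 2π·2020 = 1.269e+04 rad/s.
Step 2 — Transfer function: H(jω) = jωL/(R + jωL).
Step 3 — Numerator jωL = j·463.3; denominator R + jωL = 23 + j463.3.
Step 4 — H = 0.9975 + j0.04953.
Step 5 — Magnitude: |H| = 0.9988 (-0.0 dB); phase: φ = 2.8°.

|H| = 0.9988 (-0.0 dB), φ = 2.8°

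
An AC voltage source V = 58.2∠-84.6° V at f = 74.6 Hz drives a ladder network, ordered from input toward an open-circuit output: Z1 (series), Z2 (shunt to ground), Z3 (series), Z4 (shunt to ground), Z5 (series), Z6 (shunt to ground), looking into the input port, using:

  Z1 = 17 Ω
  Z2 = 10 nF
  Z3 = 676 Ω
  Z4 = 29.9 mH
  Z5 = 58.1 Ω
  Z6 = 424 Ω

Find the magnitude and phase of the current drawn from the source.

Step 1 — Angular frequency: ω = 2π·f = 2π·74.6 = 468.7 rad/s.
Step 2 — Component impedances:
  Z1: Z = R = 17 Ω
  Z2: Z = 1/(jωC) = -j/(ω·C) = 0 - j2.133e+05 Ω
  Z3: Z = R = 676 Ω
  Z4: Z = jωL = j·468.7·0.0299 = 0 + j14.01 Ω
  Z5: Z = R = 58.1 Ω
  Z6: Z = R = 424 Ω
Step 3 — Ladder network (open output): work backward from the far end, alternating series and parallel combinations. Z_in = 693.5 + j11.86 Ω = 693.6∠1.0° Ω.
Step 4 — Source phasor: V = 58.2∠-84.6° V = 5.477 - j57.94 V.
Step 5 — Ohm's law: I = V / Z_total = (5.477 - j57.94) / (693.5 + j11.86) = 0.006467 - j0.08366 A.
Step 6 — Convert to polar: |I| = 0.08391 A, ∠I = -85.6°.

I = 0.08391∠-85.6° A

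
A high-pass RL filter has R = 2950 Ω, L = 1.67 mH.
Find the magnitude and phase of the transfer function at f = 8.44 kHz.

Step 1 — Angular frequency: ω = 2π·8440 = 5.303e+04 rad/s.
Step 2 — Transfer function: H(jω) = jωL/(R + jωL).
Step 3 — Numerator jωL = j·88.56; denominator R + jωL = 2950 + j88.56.
Step 4 — H = 0.0009004 + j0.02999.
Step 5 — Magnitude: |H| = 0.03001 (-30.5 dB); phase: φ = 88.3°.

|H| = 0.03001 (-30.5 dB), φ = 88.3°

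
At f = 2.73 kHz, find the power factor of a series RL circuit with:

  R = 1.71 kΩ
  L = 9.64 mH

Step 1 — Angular frequency: ω = 2π·f = 2π·2730 = 1.715e+04 rad/s.
Step 2 — Component impedances:
  R: Z = R = 1710 Ω
  L: Z = jωL = j·1.715e+04·0.00964 = 0 + j165.4 Ω
Step 3 — Series combination: Z_total = R + L = 1710 + j165.4 Ω = 1718∠5.5° Ω.
Step 4 — Power factor: PF = cos(φ) = Re(Z)/|Z| = 1710/1717.98 = 0.9954.
Step 5 — Type: Im(Z) = 165.4 ⇒ lagging (phase φ = 5.5°).

PF = 0.9954 (lagging, φ = 5.5°)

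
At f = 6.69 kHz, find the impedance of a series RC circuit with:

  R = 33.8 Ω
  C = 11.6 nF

Step 1 — Angular frequency: ω = 2π·f = 2π·6690 = 4.203e+04 rad/s.
Step 2 — Component impedances:
  R: Z = R = 33.8 Ω
  C: Z = 1/(jωC) = -j/(ω·C) = 0 - j2051 Ω
Step 3 — Series combination: Z_total = R + C = 33.8 - j2051 Ω = 2051∠-89.1° Ω.

Z = 33.8 - j2051 Ω = 2051∠-89.1° Ω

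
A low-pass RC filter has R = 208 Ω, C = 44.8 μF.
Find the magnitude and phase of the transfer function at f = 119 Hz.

Step 1 — Angular frequency: ω = 2π·119 = 747.7 rad/s.
Step 2 — Transfer function: H(jω) = 1/(1 + jωRC).
Step 3 — Denominator: 1 + jωRC = 1 + j·747.7·208·4.48e-05 = 1 + j6.967.
Step 4 — H = 0.02018 - j0.1406.
Step 5 — Magnitude: |H| = 0.1421 (-16.9 dB); phase: φ = -81.8°.

|H| = 0.1421 (-16.9 dB), φ = -81.8°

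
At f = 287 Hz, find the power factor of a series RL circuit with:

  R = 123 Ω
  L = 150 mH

Step 1 — Angular frequency: ω = 2π·f = 2π·287 = 1803 rad/s.
Step 2 — Component impedances:
  R: Z = R = 123 Ω
  L: Z = jωL = j·1803·0.15 = 0 + j270.5 Ω
Step 3 — Series combination: Z_total = R + L = 123 + j270.5 Ω = 297.1∠65.5° Ω.
Step 4 — Power factor: PF = cos(φ) = Re(Z)/|Z| = 123/297.14 = 0.4139.
Step 5 — Type: Im(Z) = 270.5 ⇒ lagging (phase φ = 65.5°).

PF = 0.4139 (lagging, φ = 65.5°)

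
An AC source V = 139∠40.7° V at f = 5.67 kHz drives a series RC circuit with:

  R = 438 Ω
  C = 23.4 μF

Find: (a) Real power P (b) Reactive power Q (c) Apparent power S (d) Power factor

Step 1 — Angular frequency: ω = 2π·f = 2π·5670 = 3.563e+04 rad/s.
Step 2 — Component impedances:
  R: Z = R = 438 Ω
  C: Z = 1/(jωC) = -j/(ω·C) = 0 - j1.2 Ω
Step 3 — Series combination: Z_total = R + C = 438 - j1.2 Ω = 438∠-0.2° Ω.
Step 4 — Source phasor: V = 139∠40.7° V = 105.4 + j90.64 V.
Step 5 — Current: I = V / Z = 0.24 + j0.2076 A = 0.3174∠40.9° A.
Step 6 — Complex power: S = V·I* = 44.11 - j0.1208 VA.
Step 7 — Real power: P = Re(S) = 44.11 W.
Step 8 — Reactive power: Q = Im(S) = -0.1208 VAR.
Step 9 — Apparent power: |S| = 44.11 VA.
Step 10 — Power factor: PF = P/|S| = 1 (leading).

(a) P = 44.11 W  (b) Q = -0.1208 VAR  (c) S = 44.11 VA  (d) PF = 1 (leading)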